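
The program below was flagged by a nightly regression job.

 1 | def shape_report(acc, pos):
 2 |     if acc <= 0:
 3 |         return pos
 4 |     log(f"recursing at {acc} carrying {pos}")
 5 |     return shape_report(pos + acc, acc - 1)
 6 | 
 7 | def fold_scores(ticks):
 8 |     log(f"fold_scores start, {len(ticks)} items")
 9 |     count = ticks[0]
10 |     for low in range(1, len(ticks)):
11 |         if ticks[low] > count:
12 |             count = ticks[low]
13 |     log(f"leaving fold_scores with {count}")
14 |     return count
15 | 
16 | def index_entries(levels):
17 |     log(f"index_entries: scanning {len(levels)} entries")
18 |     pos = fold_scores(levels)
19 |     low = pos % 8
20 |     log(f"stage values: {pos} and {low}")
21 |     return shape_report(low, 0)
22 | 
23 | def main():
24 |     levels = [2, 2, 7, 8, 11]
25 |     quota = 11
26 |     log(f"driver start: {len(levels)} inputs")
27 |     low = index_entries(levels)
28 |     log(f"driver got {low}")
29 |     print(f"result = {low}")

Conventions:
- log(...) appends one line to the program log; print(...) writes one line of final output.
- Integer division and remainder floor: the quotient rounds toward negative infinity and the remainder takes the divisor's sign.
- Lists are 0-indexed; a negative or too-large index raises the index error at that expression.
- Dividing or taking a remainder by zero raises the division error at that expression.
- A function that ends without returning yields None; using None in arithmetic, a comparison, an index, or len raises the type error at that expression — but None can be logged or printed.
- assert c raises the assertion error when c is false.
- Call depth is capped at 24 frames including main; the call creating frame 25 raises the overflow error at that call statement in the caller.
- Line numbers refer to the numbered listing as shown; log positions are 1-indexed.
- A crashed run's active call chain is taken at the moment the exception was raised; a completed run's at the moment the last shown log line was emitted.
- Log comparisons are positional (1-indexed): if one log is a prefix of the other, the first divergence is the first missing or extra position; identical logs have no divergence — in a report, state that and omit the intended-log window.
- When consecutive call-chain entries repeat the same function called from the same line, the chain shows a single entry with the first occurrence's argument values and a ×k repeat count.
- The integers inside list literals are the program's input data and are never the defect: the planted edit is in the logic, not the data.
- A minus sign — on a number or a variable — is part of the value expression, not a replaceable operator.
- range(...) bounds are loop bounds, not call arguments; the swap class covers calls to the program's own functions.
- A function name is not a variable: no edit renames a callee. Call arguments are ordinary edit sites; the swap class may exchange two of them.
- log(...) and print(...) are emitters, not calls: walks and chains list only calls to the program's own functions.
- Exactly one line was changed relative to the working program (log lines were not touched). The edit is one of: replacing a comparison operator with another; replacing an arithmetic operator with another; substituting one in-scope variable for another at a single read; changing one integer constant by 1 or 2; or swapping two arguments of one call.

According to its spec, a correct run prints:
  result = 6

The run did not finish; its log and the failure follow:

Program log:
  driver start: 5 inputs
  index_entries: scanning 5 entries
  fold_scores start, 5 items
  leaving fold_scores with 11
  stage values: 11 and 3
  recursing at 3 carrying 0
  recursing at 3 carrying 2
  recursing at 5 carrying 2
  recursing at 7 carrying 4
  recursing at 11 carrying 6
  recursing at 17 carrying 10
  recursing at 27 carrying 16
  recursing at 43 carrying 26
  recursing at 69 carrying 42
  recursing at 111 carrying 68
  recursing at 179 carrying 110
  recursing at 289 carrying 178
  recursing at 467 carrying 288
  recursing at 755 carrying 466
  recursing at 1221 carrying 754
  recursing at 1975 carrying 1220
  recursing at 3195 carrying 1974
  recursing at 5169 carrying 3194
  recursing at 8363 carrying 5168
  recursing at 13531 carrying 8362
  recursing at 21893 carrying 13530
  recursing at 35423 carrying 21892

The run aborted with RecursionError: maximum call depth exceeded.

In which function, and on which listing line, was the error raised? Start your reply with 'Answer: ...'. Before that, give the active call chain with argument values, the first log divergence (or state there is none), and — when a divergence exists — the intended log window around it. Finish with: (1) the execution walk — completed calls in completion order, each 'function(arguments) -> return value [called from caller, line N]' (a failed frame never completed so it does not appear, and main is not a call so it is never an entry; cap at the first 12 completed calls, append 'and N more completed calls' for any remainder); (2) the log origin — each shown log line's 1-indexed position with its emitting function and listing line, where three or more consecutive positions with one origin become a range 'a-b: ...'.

Answer: the error was raised in shape_report, line 5.
The tell: The log first diverges at position 7: the faulty run prints 'recursing at 3 carrying 2' where the working version prints 'recursing at 2 carrying 3'.
Call chain: main -> index_entries([2, 2, 7, 8, 11]) (called at line 27) -> shape_report(3, 0) (called at line 21) -> shape_report(3, 2) (called at line 5) ×21.
First divergence: position 7 — shown 'recursing at 3 carrying 2', intended 'recursing at 2 carrying 3'.
Intended log window:
  5: stage values: 11 and 3
  6: recursing at 3 carrying 0
  7: recursing at 2 carrying 3
  8: recursing at 1 carrying 5
Execution walk:
  fold_scores([2, 2, 7, 8, 11]) -> 11  [called from index_entries, line 18]
Log origins:
  1: emitted by main (line 26)
  2: emitted by index_entries (line 17)
  3: emitted by fold_scores (line 8)
  4: emitted by fold_scores (line 13)
  5: emitted by index_entries (line 20)
  6-27: emitted by shape_report (line 4)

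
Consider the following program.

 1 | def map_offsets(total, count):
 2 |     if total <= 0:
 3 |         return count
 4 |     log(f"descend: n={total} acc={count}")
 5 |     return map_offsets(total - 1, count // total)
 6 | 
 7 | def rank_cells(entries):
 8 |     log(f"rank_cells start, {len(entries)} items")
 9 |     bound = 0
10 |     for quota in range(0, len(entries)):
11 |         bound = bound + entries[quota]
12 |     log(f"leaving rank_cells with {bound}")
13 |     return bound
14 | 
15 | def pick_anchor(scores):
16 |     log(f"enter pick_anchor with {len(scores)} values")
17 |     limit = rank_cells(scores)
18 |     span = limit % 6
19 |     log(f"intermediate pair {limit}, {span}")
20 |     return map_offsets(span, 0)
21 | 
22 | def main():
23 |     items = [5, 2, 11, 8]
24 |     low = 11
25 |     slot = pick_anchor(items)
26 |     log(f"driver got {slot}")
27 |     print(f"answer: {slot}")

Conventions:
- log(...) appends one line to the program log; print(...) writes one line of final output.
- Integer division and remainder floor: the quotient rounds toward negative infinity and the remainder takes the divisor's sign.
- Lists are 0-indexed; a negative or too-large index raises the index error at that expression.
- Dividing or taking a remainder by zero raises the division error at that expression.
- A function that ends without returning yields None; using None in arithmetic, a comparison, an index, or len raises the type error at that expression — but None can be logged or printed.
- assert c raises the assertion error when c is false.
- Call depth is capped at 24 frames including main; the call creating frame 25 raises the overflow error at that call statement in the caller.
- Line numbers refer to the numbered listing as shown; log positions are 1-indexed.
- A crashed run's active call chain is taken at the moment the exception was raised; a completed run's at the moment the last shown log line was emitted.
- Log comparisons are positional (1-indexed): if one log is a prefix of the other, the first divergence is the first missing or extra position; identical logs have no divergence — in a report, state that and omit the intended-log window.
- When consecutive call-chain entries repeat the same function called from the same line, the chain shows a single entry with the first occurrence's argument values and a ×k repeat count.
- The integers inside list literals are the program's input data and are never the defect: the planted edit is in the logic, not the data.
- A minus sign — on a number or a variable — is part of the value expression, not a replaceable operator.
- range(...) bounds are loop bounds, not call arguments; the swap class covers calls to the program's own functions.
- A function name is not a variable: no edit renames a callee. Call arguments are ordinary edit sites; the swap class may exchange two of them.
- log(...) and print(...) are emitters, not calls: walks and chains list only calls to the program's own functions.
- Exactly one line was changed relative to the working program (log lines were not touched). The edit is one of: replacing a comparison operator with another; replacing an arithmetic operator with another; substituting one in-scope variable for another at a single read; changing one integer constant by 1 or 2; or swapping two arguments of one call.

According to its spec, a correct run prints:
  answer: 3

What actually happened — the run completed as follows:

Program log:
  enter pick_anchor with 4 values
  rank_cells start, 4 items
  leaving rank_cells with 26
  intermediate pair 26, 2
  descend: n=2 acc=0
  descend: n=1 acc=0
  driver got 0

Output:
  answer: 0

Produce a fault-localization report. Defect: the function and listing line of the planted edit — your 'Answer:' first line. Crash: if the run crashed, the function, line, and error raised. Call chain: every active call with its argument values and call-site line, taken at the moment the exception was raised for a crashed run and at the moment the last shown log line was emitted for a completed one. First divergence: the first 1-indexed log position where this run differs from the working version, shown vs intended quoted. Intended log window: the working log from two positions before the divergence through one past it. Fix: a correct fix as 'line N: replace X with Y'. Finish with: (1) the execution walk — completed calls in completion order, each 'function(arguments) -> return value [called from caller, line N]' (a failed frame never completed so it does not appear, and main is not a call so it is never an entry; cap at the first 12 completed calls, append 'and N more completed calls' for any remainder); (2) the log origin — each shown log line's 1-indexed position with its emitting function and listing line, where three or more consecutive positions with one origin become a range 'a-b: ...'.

Answer: the defect is in map_offsets at line 5.
Key fact: The log first diverges at position 6: the faulty run prints 'descend: n=1 acc=0' where the working version prints 'descend: n=1 acc=2'.
Call chain: main.
First divergence: at position 6 the run shows 'descend: n=1 acc=0' where the working version logs 'descend: n=1 acc=2'.
Intended log window:
  4: intermediate pair 26, 2
  5: descend: n=2 acc=0
  6: descend: n=1 acc=2
  7: driver got 3
Execution walk:
  rank_cells([5, 2, 11, 8]) -> 26  [called from pick_anchor, line 17]
  map_offsets(0, 0) -> 0  [called from map_offsets, line 5]
  map_offsets(1, 0) -> 0  [called from map_offsets, line 5]
  map_offsets(2, 0) -> 0  [called from pick_anchor, line 20]
  pick_anchor([5, 2, 11, 8]) -> 0  [called from main, line 25]
Log origin:
  1 — pick_anchor, line 16
  2 — rank_cells, line 8
  3 — rank_cells, line 12
  4 — pick_anchor, line 19
  5 — map_offsets, line 4
  6 — map_offsets, line 4
  7 — main, line 26
A correct fix: line 5: replace `//` with `+`.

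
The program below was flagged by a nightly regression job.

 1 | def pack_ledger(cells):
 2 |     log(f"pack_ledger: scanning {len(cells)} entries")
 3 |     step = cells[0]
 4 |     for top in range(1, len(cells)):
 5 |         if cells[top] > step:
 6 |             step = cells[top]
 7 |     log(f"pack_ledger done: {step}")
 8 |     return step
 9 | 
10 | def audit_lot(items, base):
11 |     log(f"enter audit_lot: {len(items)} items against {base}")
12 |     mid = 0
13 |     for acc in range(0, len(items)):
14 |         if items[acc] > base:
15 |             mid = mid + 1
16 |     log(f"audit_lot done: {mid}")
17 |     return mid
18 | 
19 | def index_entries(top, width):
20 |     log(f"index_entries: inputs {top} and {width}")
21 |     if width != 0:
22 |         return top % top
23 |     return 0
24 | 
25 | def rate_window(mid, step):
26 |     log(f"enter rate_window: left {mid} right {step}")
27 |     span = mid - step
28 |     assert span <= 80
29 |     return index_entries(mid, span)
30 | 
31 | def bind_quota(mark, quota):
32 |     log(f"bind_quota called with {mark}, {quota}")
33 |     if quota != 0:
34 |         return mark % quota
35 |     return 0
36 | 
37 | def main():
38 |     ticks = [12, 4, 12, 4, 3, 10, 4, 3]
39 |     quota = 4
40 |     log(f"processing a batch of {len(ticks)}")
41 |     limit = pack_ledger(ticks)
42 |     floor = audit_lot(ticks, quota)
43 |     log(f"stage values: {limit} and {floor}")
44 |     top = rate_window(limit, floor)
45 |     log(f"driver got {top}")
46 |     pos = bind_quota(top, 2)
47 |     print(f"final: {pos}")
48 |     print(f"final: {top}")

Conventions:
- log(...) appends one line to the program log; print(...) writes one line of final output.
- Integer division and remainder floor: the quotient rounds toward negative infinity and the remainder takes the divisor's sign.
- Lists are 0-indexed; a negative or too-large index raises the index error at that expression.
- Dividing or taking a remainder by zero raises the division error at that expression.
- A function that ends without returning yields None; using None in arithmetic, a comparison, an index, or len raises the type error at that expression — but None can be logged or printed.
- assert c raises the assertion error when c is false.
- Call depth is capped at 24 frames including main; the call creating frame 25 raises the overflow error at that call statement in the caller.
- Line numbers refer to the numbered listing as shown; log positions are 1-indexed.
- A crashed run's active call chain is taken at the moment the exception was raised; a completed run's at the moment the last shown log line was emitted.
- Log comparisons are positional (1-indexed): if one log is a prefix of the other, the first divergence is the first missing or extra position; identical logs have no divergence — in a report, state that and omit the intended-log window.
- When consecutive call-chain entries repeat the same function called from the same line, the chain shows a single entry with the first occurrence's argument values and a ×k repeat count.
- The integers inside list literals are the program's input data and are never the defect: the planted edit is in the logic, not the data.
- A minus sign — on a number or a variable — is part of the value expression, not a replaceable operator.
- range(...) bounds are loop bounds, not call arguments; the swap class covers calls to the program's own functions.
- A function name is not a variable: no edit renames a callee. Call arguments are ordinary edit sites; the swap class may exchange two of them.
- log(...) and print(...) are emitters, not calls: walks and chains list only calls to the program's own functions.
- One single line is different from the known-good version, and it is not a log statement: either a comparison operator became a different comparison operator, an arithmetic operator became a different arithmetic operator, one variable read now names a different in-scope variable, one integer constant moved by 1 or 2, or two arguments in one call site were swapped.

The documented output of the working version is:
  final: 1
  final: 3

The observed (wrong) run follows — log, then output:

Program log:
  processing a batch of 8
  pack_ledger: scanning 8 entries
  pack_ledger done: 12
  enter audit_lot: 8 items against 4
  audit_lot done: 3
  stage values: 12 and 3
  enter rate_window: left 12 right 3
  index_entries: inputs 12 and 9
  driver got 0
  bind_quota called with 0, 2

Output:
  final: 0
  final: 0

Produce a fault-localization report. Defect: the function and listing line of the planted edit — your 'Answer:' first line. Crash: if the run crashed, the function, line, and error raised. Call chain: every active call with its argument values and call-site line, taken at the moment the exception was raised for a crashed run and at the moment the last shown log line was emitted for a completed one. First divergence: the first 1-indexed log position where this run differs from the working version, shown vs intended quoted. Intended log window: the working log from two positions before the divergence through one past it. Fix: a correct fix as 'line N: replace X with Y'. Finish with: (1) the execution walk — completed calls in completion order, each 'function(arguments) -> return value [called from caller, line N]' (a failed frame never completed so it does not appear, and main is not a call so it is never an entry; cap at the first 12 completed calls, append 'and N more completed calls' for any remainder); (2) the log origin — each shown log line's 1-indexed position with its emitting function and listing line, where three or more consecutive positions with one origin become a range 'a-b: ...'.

Answer: the defect is in index_entries at line 22.
Core observation: Position 9 is the first bad log line: 'driver got 0' should read 'driver got 3'.
Call chain: main -> bind_quota(0, 2) (called at line 46).
First divergence: position 9 — the shown line 'driver got 0' should read 'driver got 3'.
Intended log window:
  7: enter rate_window: left 12 right 3
  8: index_entries: inputs 12 and 9
  9: driver got 3
  10: bind_quota called with 3, 2
Execution walk:
  pack_ledger([12, 4, 12, 4, 3, 10, 4, 3]) -> 12  [called from main, line 41]
  audit_lot([12, 4, 12, 4, 3, 10, 4, 3], 4) -> 3  [called from main, line 42]
  index_entries(12, 9) -> 0  [called from rate_window, line 29]
  rate_window(12, 3) -> 0  [called from main, line 44]
  bind_quota(0, 2) -> 0  [called from main, line 46]
Log line origins:
  1: from main, line 40
  2: from pack_ledger, line 2
  3: from pack_ledger, line 7
  4: from audit_lot, line 11
  5: from audit_lot, line 16
  6: from main, line 43
  7: from rate_window, line 26
  8: from index_entries, line 20
  9: from main, line 45
  10: from bind_quota, line 32
A correct fix: line 22: replace `top % top` with `top % width`.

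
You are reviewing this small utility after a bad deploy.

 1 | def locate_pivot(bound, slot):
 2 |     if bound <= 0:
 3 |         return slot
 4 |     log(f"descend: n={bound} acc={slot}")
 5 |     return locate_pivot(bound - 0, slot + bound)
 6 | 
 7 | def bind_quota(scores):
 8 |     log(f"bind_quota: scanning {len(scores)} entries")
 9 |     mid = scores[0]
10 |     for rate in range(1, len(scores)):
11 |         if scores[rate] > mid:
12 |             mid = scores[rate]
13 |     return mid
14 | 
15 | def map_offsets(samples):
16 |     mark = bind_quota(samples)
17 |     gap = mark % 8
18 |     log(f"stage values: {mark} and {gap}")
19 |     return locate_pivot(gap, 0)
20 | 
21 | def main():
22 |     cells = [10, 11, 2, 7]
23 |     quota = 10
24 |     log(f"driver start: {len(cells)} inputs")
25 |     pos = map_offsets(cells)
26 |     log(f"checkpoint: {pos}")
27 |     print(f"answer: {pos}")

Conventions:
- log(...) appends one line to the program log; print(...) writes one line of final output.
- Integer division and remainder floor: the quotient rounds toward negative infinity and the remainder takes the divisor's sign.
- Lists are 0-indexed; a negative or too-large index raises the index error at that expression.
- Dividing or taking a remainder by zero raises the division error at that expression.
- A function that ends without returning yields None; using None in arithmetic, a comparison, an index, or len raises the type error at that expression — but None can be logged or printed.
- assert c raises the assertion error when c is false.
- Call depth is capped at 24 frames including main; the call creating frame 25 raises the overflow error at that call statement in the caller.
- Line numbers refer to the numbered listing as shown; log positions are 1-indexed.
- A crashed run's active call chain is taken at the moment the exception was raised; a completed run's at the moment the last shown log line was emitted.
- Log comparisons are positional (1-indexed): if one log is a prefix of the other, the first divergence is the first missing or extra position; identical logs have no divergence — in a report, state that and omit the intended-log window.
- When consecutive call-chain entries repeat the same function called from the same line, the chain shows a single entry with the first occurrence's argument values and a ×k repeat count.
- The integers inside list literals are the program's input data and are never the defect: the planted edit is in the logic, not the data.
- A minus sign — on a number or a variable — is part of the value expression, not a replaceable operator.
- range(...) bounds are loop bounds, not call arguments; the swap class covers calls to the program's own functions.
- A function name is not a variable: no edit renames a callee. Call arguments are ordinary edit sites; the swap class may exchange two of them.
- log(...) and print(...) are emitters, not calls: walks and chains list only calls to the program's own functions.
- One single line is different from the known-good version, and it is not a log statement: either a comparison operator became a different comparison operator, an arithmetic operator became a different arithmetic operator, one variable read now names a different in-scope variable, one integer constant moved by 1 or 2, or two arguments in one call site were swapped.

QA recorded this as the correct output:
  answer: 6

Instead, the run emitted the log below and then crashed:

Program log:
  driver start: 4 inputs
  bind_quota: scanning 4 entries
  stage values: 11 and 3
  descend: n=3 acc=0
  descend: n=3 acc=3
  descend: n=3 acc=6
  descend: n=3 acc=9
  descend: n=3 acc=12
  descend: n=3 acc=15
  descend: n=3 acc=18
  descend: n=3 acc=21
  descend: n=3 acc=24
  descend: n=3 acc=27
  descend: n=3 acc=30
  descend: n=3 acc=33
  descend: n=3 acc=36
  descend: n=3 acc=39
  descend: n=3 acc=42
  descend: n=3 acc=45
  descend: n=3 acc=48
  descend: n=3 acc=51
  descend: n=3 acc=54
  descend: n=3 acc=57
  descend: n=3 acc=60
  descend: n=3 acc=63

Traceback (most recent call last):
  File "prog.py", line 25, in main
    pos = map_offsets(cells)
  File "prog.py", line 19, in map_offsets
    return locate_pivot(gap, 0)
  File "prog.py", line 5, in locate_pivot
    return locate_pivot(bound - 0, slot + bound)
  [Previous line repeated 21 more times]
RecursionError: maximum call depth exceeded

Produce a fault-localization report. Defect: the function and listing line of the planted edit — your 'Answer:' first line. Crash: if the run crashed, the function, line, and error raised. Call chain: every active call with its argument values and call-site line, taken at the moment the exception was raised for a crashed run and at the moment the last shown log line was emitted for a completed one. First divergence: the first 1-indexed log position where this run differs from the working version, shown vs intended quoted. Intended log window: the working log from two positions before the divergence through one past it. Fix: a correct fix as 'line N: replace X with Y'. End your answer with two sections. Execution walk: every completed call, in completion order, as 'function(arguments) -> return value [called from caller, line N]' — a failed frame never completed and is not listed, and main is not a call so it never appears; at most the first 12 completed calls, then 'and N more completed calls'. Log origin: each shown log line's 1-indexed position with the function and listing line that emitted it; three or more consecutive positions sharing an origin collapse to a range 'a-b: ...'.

Answer: the defect is in locate_pivot at line 5.
Key observation: Everything matches until log position 5, which reads 'descend: n=3 acc=3' in place of 'descend: n=2 acc=3'.
Crash: locate_pivot, line 5, RecursionError.
Call chain: main -> map_offsets([10, 11, 2, 7]) (called at line 25) -> locate_pivot(3, 0) (called at line 19) -> locate_pivot(3, 3) (called at line 5) ×21.
First divergence: position 5 — shown 'descend: n=3 acc=3', intended 'descend: n=2 acc=3'.
Intended log window:
  3: stage values: 11 and 3
  4: descend: n=3 acc=0
  5: descend: n=2 acc=3
  6: descend: n=1 acc=5
Execution walk:
  bind_quota([10, 11, 2, 7]) -> 11  [called from map_offsets, line 16]
Origin of each log line:
  1: emitted by main (line 24)
  2: emitted by bind_quota (line 8)
  3: emitted by map_offsets (line 18)
  4-25: emitted by locate_pivot (line 4)
A correct fix: line 5: replace `0` with `1`.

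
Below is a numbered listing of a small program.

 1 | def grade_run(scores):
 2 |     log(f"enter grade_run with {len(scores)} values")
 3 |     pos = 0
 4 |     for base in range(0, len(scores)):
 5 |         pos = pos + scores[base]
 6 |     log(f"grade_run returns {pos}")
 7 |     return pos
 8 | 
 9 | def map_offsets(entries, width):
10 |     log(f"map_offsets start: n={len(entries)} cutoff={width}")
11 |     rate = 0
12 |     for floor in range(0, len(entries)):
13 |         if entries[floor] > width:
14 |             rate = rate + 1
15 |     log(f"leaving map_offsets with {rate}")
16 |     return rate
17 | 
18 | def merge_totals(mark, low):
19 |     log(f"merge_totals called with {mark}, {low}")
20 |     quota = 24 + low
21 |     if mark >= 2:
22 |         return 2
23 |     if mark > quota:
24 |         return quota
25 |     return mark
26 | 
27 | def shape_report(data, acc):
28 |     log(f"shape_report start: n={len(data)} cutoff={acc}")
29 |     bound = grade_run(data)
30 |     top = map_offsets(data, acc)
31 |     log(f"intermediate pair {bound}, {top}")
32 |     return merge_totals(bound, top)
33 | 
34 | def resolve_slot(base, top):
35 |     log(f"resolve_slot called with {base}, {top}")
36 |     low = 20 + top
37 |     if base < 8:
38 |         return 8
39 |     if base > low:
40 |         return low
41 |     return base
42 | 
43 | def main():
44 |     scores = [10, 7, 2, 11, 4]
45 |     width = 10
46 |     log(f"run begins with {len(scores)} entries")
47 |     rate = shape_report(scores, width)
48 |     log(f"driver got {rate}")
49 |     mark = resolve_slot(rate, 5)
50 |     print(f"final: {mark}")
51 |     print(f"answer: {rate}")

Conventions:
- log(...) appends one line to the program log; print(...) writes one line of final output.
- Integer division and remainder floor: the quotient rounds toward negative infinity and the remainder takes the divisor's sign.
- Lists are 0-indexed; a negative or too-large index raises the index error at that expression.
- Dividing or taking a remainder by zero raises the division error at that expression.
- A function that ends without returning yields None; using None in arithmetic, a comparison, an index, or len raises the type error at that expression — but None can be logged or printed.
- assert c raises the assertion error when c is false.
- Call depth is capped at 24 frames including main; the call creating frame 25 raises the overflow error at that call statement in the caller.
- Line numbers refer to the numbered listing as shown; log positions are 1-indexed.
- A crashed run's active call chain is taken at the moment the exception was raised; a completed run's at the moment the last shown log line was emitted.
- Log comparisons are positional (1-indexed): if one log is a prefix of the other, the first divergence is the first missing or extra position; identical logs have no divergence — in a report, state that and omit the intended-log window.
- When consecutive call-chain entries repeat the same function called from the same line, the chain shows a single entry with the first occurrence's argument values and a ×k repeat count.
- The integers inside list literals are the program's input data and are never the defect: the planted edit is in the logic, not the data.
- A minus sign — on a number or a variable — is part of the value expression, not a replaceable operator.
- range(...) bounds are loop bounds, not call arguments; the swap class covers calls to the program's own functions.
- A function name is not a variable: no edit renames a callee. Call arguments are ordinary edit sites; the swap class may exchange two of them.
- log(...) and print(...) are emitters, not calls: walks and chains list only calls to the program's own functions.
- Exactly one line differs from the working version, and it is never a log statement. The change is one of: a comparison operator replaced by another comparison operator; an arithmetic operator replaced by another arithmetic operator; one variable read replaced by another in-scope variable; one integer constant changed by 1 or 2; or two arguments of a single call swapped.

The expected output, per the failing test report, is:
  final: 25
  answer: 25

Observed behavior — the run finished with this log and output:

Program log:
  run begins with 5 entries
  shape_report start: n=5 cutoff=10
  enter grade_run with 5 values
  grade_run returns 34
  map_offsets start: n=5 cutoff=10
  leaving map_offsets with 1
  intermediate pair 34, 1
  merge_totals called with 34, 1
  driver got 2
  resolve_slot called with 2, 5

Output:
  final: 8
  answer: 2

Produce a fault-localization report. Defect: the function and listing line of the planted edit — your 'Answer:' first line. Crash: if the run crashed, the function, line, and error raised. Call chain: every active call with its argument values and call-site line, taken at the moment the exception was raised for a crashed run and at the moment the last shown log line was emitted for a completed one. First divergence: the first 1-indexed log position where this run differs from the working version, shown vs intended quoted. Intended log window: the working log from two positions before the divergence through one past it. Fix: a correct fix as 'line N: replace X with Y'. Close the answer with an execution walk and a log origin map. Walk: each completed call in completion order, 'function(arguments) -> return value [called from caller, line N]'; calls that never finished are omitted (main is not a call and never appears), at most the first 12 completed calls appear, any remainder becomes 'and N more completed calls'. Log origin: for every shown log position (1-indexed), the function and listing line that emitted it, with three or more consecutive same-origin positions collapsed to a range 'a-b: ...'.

Answer: the defect is in merge_totals at line 21.
Key observation: The earliest visible damage is log position 9 — 'driver got 2' rather than the intended 'driver got 25'.
Call chain: main -> resolve_slot(2, 5) (called at line 49).
First divergence: at position 9 the run shows 'driver got 2' where the working version logs 'driver got 25'.
Intended log window:
  7: intermediate pair 34, 1
  8: merge_totals called with 34, 1
  9: driver got 25
  10: resolve_slot called with 25, 5
Execution walk:
  grade_run([10, 7, 2, 11, 4]) -> 34  [called from shape_report, line 29]
  map_offsets([10, 7, 2, 11, 4], 10) -> 1  [called from shape_report, line 30]
  merge_totals(34, 1) -> 2  [called from shape_report, line 32]
  shape_report([10, 7, 2, 11, 4], 10) -> 2  [called from main, line 47]
  resolve_slot(2, 5) -> 8  [called from main, line 49]
Log origin:
  1: emitted by main (line 46)
  2: emitted by shape_report (line 28)
  3: emitted by grade_run (line 2)
  4: emitted by grade_run (line 6)
  5: emitted by map_offsets (line 10)
  6: emitted by map_offsets (line 15)
  7: emitted by shape_report (line 31)
  8: emitted by merge_totals (line 19)
  9: emitted by main (line 48)
  10: emitted by resolve_slot (line 35)
A correct fix: line 21: replace `>=` with `<`.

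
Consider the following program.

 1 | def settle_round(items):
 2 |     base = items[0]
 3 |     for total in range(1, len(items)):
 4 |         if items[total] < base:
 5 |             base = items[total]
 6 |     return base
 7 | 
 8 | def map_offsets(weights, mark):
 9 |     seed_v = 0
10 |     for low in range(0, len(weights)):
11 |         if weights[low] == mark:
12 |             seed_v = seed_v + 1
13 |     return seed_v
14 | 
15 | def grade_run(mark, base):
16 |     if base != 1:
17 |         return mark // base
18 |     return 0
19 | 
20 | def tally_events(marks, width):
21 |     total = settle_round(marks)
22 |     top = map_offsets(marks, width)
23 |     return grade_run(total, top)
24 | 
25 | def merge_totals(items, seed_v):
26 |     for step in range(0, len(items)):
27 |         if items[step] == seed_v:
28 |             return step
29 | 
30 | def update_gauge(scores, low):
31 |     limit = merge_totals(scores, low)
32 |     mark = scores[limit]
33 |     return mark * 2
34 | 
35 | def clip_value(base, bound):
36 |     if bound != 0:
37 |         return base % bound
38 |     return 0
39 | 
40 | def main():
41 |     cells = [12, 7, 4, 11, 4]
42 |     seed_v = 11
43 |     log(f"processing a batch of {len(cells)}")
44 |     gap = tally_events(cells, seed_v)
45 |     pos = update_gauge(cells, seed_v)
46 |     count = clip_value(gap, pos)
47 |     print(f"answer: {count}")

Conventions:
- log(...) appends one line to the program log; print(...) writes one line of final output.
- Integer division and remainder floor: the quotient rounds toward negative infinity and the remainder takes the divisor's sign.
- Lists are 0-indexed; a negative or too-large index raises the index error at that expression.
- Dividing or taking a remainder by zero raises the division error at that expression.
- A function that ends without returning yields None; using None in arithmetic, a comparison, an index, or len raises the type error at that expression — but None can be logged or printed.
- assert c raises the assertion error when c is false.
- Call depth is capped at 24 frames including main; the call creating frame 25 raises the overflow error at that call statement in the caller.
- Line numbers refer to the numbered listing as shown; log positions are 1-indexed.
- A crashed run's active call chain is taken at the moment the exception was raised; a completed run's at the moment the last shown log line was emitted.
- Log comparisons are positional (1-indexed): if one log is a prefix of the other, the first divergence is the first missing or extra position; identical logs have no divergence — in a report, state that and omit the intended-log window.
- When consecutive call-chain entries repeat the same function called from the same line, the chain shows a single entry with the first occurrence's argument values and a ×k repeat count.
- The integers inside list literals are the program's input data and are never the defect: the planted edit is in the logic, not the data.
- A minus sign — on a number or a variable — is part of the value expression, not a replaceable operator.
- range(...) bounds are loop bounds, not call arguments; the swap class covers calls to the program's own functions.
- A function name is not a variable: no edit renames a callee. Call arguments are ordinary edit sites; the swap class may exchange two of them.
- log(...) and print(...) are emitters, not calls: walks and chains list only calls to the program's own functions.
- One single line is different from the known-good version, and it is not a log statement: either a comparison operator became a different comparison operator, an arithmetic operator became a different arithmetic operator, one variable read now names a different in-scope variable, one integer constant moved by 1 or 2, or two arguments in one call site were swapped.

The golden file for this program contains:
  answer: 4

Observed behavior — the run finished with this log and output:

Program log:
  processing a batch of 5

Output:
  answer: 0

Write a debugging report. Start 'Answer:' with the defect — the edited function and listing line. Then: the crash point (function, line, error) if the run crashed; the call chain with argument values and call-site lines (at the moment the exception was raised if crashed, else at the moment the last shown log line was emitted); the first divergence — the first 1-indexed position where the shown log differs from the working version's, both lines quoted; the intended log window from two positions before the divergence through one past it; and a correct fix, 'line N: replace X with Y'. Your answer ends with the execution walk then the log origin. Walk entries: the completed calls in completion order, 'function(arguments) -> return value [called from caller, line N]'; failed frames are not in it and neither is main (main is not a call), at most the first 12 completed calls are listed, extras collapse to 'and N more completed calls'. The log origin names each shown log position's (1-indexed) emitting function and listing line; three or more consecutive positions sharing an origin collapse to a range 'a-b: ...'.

Answer: the defect is in grade_run at line 16.
Key observation: The logs agree in full; only the final output differs.
Call chain: main.
First divergence: none (the log streams are identical).
Execution walk:
  settle_round([12, 7, 4, 11, 4]) -> 4  [called from tally_events, line 21]
  map_offsets([12, 7, 4, 11, 4], 11) -> 1  [called from tally_events, line 22]
  grade_run(4, 1) -> 0  [called from tally_events, line 23]
  tally_events([12, 7, 4, 11, 4], 11) -> 0  [called from main, line 44]
  merge_totals([12, 7, 4, 11, 4], 11) -> 3  [called from update_gauge, line 31]
  update_gauge([12, 7, 4, 11, 4], 11) -> 22  [called from main, line 45]
  clip_value(0, 22) -> 0  [called from main, line 46]
Log line origins:
  1: emitted by main (line 43)
A correct fix: line 16: replace `1` with `0`.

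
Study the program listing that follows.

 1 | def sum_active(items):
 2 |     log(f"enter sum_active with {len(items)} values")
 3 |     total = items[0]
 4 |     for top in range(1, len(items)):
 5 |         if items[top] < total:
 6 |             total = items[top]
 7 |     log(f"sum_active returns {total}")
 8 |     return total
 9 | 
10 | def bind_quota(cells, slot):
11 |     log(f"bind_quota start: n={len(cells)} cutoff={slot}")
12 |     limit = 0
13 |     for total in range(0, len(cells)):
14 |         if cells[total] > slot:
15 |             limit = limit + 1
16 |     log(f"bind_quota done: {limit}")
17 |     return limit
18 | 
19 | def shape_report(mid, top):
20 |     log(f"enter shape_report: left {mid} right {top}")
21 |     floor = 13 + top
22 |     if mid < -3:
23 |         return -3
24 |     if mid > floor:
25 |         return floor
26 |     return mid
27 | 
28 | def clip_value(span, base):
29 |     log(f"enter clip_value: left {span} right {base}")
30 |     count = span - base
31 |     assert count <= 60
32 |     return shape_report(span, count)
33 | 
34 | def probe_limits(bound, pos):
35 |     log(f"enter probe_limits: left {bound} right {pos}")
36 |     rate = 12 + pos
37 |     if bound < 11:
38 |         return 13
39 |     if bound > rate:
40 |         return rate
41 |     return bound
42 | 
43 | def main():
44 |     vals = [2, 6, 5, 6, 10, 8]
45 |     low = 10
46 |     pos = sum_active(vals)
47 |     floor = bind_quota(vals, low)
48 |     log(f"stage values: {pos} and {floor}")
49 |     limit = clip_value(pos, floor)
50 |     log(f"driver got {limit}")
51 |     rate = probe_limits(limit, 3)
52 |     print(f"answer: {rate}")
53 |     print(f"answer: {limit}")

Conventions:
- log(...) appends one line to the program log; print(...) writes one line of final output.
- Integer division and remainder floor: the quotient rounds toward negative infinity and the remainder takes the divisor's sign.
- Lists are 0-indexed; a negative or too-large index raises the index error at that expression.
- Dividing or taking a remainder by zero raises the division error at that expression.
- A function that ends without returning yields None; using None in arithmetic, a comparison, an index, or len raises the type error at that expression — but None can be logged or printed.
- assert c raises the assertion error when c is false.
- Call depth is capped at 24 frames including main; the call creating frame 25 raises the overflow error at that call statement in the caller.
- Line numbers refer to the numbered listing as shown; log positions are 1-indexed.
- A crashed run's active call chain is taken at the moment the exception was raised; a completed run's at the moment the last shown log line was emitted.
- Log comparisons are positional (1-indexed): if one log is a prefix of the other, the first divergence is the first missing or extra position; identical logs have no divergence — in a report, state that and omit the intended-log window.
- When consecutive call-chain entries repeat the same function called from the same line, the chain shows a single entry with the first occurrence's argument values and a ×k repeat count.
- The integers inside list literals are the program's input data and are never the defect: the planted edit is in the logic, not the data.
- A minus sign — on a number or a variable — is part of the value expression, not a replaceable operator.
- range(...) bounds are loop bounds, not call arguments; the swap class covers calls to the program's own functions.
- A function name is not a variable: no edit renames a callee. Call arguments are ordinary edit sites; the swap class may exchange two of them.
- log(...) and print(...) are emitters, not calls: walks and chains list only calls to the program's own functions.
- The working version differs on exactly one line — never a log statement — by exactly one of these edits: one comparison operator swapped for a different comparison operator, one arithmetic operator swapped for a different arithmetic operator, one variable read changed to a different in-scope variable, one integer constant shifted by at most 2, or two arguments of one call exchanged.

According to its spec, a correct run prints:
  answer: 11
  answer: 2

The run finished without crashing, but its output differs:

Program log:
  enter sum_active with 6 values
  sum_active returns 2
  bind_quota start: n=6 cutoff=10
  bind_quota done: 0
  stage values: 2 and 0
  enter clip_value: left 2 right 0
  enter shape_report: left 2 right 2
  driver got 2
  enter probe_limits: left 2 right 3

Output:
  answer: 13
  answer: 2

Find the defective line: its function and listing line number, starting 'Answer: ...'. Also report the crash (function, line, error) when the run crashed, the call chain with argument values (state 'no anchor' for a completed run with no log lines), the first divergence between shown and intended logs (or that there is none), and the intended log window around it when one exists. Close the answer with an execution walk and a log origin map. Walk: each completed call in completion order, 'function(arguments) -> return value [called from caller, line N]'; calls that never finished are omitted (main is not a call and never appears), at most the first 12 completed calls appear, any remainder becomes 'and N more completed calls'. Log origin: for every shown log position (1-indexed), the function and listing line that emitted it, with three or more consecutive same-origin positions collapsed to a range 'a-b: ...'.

Answer: the defect is in probe_limits at line 38.
The tell: Log streams are identical — the defect surfaces only in the printed output.
Call chain: main -> probe_limits(2, 3) (called at line 51).
First divergence: none; the two logs match at every position.
Execution walk:
  sum_active([2, 6, 5, 6, 10, 8]) -> 2  [called from main, line 46]
  bind_quota([2, 6, 5, 6, 10, 8], 10) -> 0  [called from main, line 47]
  shape_report(2, 2) -> 2  [called from clip_value, line 32]
  clip_value(2, 0) -> 2  [called from main, line 49]
  probe_limits(2, 3) -> 13  [called from main, line 51]
Log line origins:
  1: from sum_active, line 2
  2: from sum_active, line 7
  3: from bind_quota, line 11
  4: from bind_quota, line 16
  5: from main, line 48
  6: from clip_value, line 29
  7: from shape_report, line 20
  8: from main, line 50
  9: from probe_limits, line 35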